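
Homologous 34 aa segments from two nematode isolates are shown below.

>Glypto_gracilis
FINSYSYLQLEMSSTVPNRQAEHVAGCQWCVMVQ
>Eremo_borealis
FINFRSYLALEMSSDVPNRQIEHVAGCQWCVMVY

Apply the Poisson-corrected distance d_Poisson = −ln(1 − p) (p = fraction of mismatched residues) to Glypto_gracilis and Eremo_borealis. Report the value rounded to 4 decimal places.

0.1942

Mismatches occur at site 4 (S↔F), site 5 (Y↔R), site 9 (Q↔A), site 15 (T↔D), site 21 (A↔I), site 34 (Q↔Y).
p = 6/34 = 0.176471.
d = −ln(1 − 0.176471) = −ln(0.823529) = 0.1942.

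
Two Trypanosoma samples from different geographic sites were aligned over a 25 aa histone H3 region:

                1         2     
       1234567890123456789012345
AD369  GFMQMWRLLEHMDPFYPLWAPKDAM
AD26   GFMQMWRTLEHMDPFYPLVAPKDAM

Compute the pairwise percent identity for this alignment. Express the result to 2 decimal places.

92.00%

Differing sites — 8:L/T; 19:W/V.
23 of the 25 sites match, so the percent identity is 23/25 × 100 = 92.00%.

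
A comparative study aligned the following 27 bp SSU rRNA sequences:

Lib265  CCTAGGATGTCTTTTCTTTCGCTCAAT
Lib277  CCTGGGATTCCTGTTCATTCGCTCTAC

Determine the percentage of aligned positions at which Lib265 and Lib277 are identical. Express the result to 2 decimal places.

74.07%

Differing sites — 4:A/G; 9:G/T; 10:T/C; 13:T/G; 17:T/A; 25:A/T; 27:T/C.
20 of the 27 sites match, so the percent identity is 20/27 × 100 = 74.07%.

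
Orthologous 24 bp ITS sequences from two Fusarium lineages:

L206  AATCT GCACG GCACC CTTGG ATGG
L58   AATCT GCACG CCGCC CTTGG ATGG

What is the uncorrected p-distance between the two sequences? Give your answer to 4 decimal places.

The sequences differ at positions 11 (G/C), 13 (A/G).
There are 2 differences over 24 sites, so p = 2/24 = 0.0833.

0.0833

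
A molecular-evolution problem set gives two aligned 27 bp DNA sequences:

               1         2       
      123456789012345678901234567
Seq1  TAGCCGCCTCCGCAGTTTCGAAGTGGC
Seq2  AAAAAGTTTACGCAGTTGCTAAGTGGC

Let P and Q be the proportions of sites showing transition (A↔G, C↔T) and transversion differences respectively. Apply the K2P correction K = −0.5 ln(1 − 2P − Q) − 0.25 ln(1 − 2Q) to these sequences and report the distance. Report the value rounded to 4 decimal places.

0.4408

The sequences differ at positions 1 (T/A, transversion), 3 (G/A, transition), 4 (C/A, transversion), 5 (C/A, transversion), 7 (C/T, transition), 8 (C/T, transition), 10 (C/A, transversion), 18 (T/G, transversion), 20 (G/T, transversion).
Of the 9 differences, 3 transitions and 6 transversions over 27 sites: P = 3/27 = 0.111111, Q = 6/27 = 0.222222.
d = −0.5·ln(0.555556) − 0.25·ln(0.555556) = −0.5·(-0.587786) − 0.25·(-0.587786) = 0.4408.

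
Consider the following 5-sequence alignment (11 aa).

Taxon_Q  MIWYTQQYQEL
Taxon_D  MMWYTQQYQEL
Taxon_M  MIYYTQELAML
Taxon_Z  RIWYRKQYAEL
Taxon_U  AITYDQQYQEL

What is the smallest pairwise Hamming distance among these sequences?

1

Pairwise Hamming distances:
  Taxon_Q vs Taxon_D: 1
  Taxon_Q vs Taxon_M: 5
  Taxon_Q vs Taxon_Z: 4
  Taxon_Q vs Taxon_U: 3
  Taxon_D vs Taxon_M: 6
  Taxon_D vs Taxon_Z: 5
  Taxon_D vs Taxon_U: 4
  Taxon_M vs Taxon_Z: 7
  Taxon_M vs Taxon_U: 7
  Taxon_Z vs Taxon_U: 5
The smallest is 1, between Taxon_Q and Taxon_D.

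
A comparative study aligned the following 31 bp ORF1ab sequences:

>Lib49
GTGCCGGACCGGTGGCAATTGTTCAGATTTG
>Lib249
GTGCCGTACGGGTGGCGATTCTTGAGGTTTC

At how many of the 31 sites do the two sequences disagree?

7

The sequences differ at positions 7 (G/T), 10 (C/G), 17 (A/G), 21 (G/C), 24 (C/G), 27 (A/G), 31 (G/C).
That gives 7 mismatches out of 31 aligned sites, so the Hamming distance is 7.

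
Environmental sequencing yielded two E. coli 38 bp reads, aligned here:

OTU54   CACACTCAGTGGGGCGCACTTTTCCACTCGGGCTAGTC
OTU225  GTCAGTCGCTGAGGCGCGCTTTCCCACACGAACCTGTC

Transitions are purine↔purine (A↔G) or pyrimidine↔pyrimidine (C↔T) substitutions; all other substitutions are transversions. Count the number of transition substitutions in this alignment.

Mismatches occur at site 1 (C/G, transversion), site 2 (A/T, transversion), site 5 (C/G, transversion), site 8 (A/G, transition), site 9 (G/C, transversion), site 12 (G/A, transition), site 18 (A/G, transition), site 23 (T/C, transition), site 28 (T/A, transversion), site 31 (G/A, transition), site 32 (G/A, transition), site 34 (T/C, transition), site 35 (A/T, transversion).
Of the 13 differences, 7 transitions and 6 transversions, so the answer is 7.

7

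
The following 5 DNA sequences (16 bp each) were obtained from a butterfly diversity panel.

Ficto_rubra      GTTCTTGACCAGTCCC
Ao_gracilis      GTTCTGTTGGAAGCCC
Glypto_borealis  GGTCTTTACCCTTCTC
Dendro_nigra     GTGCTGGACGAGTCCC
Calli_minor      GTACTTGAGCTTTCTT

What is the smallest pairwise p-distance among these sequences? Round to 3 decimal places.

0.188

Pairwise Hamming distances:
  Ficto_rubra vs Ao_gracilis: 7
  Ficto_rubra vs Glypto_borealis: 5
  Ficto_rubra vs Dendro_nigra: 3
  Ficto_rubra vs Calli_minor: 6
  Ao_gracilis vs Glypto_borealis: 9
  Ao_gracilis vs Dendro_nigra: 6
  Ao_gracilis vs Calli_minor: 10
  Glypto_borealis vs Dendro_nigra: 8
  Glypto_borealis vs Calli_minor: 6
  Dendro_nigra vs Calli_minor: 8
The smallest is 3 mismatches, between Ficto_rubra and Dendro_nigra; p = 3/16 = 0.188.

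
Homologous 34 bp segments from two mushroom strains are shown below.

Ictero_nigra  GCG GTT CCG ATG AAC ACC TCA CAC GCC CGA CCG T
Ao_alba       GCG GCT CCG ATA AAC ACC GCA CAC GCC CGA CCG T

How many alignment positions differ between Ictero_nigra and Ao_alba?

3

Mismatches occur at site 5 (T→C), site 12 (G→A), site 19 (T→G).
That gives 3 mismatches out of 34 aligned sites, so the Hamming distance is 3.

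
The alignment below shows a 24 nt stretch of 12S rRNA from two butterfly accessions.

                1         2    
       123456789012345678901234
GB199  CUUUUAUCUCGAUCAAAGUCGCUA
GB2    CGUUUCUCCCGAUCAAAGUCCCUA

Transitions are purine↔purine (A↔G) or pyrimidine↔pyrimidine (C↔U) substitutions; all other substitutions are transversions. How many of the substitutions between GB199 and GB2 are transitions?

Mismatches occur at site 2 (U→G, transversion), site 6 (A→C, transversion), site 9 (U→C, transition), site 21 (G→C, transversion).
Of the 4 differences, 1 transition and 3 transversions, so the answer is 1.

1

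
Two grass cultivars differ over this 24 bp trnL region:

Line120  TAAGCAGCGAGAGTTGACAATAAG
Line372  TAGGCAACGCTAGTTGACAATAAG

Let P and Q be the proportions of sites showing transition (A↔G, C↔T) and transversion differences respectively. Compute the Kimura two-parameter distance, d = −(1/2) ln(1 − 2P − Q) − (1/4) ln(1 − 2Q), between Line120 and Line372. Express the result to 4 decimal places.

Mismatches occur at site 3 (A/G, transition), site 7 (G/A, transition), site 10 (A/C, transversion), site 11 (G/T, transversion).
Of the 4 differences, 2 transitions and 2 transversions over 24 sites: P = 2/24 = 0.083333, Q = 2/24 = 0.083333.
d = −0.5·ln(0.750001) − 0.25·ln(0.833334) = −0.5·(-0.287681) − 0.25·(-0.182321) = 0.1894.

0.1894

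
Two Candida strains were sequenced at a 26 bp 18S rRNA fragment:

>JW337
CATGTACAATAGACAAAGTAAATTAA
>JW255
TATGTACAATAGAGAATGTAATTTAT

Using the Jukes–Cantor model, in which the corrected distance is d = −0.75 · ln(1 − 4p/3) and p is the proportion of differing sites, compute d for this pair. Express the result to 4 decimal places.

Differing sites — 1:C/T; 14:C/G; 17:A/T; 22:A/T; 26:A/T.
p = 5/26 = 0.192308.
d = −0.75 · ln(1 − (4/3)·0.192308) = −0.75 · ln(0.743589) = −0.75 · (-0.296267) = 0.2222.

0.2222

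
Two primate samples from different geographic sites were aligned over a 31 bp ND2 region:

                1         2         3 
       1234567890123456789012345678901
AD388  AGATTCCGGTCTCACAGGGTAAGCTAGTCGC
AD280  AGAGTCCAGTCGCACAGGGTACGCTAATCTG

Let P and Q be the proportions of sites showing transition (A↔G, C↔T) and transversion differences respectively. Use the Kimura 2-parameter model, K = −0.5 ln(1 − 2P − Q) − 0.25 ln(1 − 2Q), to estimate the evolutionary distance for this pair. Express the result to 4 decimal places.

0.2688

The sequences differ at positions 4 (T/G, transversion), 8 (G/A, transition), 12 (T/G, transversion), 22 (A/C, transversion), 27 (G/A, transition), 30 (G/T, transversion), 31 (C/G, transversion).
Of the 7 differences, 2 transitions and 5 transversions over 31 sites: P = 2/31 = 0.064516, Q = 5/31 = 0.161290.
d = −0.5·ln(0.709678) − 0.25·ln(0.677420) = −0.5·(-0.342944) − 0.25·(-0.389464) = 0.2688.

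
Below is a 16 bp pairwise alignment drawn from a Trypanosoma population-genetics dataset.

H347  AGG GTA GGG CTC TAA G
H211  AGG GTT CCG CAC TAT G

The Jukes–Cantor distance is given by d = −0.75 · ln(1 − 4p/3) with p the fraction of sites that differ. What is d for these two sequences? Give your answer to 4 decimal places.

0.4042

The sequences differ at positions 6 (A/T), 7 (G/C), 8 (G/C), 11 (T/A), 15 (A/T).
p = 5/16 = 0.312500.
d = −0.75 · ln(1 − (4/3)·0.312500) = −0.75 · ln(0.583333) = −0.75 · (-0.538997) = 0.4042.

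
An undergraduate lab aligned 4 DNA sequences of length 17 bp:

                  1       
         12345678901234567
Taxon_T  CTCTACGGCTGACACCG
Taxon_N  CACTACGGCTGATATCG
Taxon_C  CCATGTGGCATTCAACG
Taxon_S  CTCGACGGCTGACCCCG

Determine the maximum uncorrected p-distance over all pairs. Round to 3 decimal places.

Pairwise Hamming distances:
  Taxon_T vs Taxon_N: 3
  Taxon_T vs Taxon_C: 8
  Taxon_T vs Taxon_S: 2
  Taxon_N vs Taxon_C: 9
  Taxon_N vs Taxon_S: 5
  Taxon_C vs Taxon_S: 10
The largest is 10 mismatches, between Taxon_C and Taxon_S; p = 10/17 = 0.588.

0.588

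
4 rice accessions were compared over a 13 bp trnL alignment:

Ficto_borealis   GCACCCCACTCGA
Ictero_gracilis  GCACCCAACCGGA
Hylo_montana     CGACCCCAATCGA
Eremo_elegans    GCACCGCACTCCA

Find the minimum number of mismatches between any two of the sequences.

2

Pairwise Hamming distances:
  Ficto_borealis vs Ictero_gracilis: 3
  Ficto_borealis vs Hylo_montana: 3
  Ficto_borealis vs Eremo_elegans: 2
  Ictero_gracilis vs Hylo_montana: 6
  Ictero_gracilis vs Eremo_elegans: 5
  Hylo_montana vs Eremo_elegans: 5
The smallest is 2, between Ficto_borealis and Eremo_elegans.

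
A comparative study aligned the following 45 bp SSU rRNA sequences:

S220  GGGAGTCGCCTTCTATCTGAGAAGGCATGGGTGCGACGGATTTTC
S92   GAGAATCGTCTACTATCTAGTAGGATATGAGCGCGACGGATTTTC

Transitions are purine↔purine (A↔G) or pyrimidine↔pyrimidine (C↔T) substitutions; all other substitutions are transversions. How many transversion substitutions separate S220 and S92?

Mismatches occur at site 2 (G→A, transition), site 5 (G→A, transition), site 9 (C→T, transition), site 12 (T→A, transversion), site 19 (G→A, transition), site 20 (A→G, transition), site 21 (G→T, transversion), site 23 (A→G, transition), site 25 (G→A, transition), site 26 (C→T, transition), site 30 (G→A, transition), site 32 (T→C, transition).
Of the 12 differences, 10 transitions and 2 transversions, so the answer is 2.

2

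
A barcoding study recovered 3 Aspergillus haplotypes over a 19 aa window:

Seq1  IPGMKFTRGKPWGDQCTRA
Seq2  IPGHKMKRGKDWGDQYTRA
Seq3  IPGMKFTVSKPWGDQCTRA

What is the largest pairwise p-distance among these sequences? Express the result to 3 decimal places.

0.368

Pairwise Hamming distances:
  Seq1 vs Seq2: 5
  Seq1 vs Seq3: 2
  Seq2 vs Seq3: 7
The largest is 7 mismatches, between Seq2 and Seq3; p = 7/19 = 0.368.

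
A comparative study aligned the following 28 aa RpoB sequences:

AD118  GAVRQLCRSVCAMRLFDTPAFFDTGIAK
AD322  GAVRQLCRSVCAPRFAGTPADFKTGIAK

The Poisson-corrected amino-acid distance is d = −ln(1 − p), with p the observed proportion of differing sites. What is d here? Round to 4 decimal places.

0.2412

The sequences differ at positions 13 (M/P), 15 (L/F), 16 (F/A), 17 (D/G), 21 (F/D), 23 (D/K).
p = 6/28 = 0.214286.
d = −ln(1 − 0.214286) = −ln(0.785714) = 0.2412.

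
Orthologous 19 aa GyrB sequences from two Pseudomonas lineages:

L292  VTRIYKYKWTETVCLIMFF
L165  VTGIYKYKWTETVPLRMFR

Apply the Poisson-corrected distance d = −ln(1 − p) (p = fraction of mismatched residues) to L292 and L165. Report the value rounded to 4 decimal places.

0.2364

Mismatches occur at site 3 (R→G), site 14 (C→P), site 16 (I→R), site 19 (F→R).
p = 4/19 = 0.210526.
d = −ln(1 − 0.210526) = −ln(0.789474) = 0.2364.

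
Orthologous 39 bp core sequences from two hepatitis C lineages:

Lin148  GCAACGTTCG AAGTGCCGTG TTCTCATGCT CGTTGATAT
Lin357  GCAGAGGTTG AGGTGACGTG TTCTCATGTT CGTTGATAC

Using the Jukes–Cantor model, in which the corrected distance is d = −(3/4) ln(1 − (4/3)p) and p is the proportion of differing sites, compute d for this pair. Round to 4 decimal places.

0.2396

Differing sites — 4:A/G; 5:C/A; 7:T/G; 9:C/T; 12:A/G; 16:C/A; 29:C/T; 39:T/C.
p = 8/39 = 0.205128.
d = −0.75 · ln(1 − (4/3)·0.205128) = −0.75 · ln(0.726496) = −0.75 · (-0.319522) = 0.2396.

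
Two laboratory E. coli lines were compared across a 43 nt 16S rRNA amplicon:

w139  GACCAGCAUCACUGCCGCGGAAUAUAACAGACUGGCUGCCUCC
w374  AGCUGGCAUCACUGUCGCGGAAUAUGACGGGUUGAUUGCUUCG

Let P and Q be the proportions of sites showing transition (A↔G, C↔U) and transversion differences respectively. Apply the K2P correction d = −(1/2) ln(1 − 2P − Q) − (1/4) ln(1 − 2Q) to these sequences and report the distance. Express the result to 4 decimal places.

The sequences differ at positions 1 (G/A, transition), 2 (A/G, transition), 4 (C/U, transition), 5 (A/G, transition), 15 (C/U, transition), 26 (A/G, transition), 29 (A/G, transition), 31 (A/G, transition), 32 (C/U, transition), 35 (G/A, transition), 36 (C/U, transition), 40 (C/U, transition), 43 (C/G, transversion).
Of the 13 differences, 12 transitions and 1 transversion over 43 sites: P = 12/43 = 0.279070, Q = 1/43 = 0.023256.
d = −0.5·ln(0.418604) − 0.25·ln(0.953488) = −0.5·(-0.870830) − 0.25·(-0.047628) = 0.4473.

0.4473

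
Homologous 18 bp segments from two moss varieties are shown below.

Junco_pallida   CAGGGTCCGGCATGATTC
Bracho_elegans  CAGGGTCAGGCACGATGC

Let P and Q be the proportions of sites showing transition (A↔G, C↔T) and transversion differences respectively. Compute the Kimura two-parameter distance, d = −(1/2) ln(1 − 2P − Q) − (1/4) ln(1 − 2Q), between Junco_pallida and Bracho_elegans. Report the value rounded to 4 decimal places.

Mismatches occur at site 8 (C→A, transversion), site 13 (T→C, transition), site 17 (T→G, transversion).
Of the 3 differences, 1 transition and 2 transversions over 18 sites: P = 1/18 = 0.055556, Q = 2/18 = 0.111111.
d = −0.5·ln(0.777777) − 0.25·ln(0.777778) = −0.5·(-0.251315) − 0.25·(-0.251314) = 0.1885.

0.1885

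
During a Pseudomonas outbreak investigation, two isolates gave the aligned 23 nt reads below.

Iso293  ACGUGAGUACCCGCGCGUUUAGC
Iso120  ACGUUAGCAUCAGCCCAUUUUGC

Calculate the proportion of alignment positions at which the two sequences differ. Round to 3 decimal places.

Differing sites — 5:G/U; 8:U/C; 10:C/U; 12:C/A; 15:G/C; 17:G/A; 21:A/U.
There are 7 differences over 23 sites, so p = 7/23 = 0.304.

0.304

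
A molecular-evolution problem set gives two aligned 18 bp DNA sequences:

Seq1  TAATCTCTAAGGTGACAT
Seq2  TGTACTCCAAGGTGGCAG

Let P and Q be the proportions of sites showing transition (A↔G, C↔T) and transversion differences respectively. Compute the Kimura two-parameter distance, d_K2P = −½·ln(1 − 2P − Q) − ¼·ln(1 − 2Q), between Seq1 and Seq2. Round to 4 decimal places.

Mismatches occur at site 2 (A↔G, transition), site 3 (A↔T, transversion), site 4 (T↔A, transversion), site 8 (T↔C, transition), site 15 (A↔G, transition), site 18 (T↔G, transversion).
Of the 6 differences, 3 transitions and 3 transversions over 18 sites: P = 3/18 = 0.166667, Q = 3/18 = 0.166667.
d = −0.5·ln(0.499999) − 0.25·ln(0.666666) = −0.5·(-0.693149) − 0.25·(-0.405466) = 0.4479.

0.4479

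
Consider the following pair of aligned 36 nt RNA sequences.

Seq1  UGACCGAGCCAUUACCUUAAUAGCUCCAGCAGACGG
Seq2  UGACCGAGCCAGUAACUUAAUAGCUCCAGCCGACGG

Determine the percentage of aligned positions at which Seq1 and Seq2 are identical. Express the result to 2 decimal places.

91.67%

Mismatches occur at site 12 (U/G), site 15 (C/A), site 31 (A/C).
33 of the 36 sites match, so the percent identity is 33/36 × 100 = 91.67%.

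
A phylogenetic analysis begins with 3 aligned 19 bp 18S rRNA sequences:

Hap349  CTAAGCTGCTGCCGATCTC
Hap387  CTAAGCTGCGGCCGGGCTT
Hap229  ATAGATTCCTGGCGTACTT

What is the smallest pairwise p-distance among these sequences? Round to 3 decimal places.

0.211

Pairwise Hamming distances:
  Hap349 vs Hap387: 4
  Hap349 vs Hap229: 9
  Hap387 vs Hap229: 9
The smallest is 4 mismatches, between Hap349 and Hap387; p = 4/19 = 0.211.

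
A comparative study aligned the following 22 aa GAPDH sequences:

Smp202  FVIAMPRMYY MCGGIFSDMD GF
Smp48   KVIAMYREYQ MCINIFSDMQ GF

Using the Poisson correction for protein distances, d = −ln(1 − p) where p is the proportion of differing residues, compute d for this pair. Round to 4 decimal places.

0.3830

The sequences differ at positions 1 (F/K), 6 (P/Y), 8 (M/E), 10 (Y/Q), 13 (G/I), 14 (G/N), 20 (D/Q).
p = 7/22 = 0.318182.
d = −ln(1 − 0.318182) = −ln(0.681818) = 0.3830.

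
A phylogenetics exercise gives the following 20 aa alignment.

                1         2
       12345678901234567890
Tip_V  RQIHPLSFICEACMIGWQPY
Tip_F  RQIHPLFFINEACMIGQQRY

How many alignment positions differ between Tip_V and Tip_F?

4

The sequences differ at positions 7 (S/F), 10 (C/N), 17 (W/Q), 19 (P/R).
That gives 4 mismatches out of 20 aligned sites, so the Hamming distance is 4.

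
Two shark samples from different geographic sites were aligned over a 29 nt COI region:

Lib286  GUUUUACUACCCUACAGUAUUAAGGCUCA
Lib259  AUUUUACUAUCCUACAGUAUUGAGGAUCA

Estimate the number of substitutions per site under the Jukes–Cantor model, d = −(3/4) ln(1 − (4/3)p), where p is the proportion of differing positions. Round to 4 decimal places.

0.1524

The sequences differ at positions 1 (G/A), 10 (C/U), 22 (A/G), 26 (C/A).
p = 4/29 = 0.137931.
d = −0.75 · ln(1 − (4/3)·0.137931) = −0.75 · ln(0.816092) = −0.75 · (-0.203228) = 0.1524.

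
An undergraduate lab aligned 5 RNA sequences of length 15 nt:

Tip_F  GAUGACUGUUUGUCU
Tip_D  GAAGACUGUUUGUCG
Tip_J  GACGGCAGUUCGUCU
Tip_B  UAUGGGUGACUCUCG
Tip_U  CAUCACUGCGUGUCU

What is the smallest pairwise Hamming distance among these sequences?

2

Pairwise Hamming distances:
  Tip_F vs Tip_D: 2
  Tip_F vs Tip_J: 4
  Tip_F vs Tip_B: 7
  Tip_F vs Tip_U: 4
  Tip_D vs Tip_J: 5
  Tip_D vs Tip_B: 7
  Tip_D vs Tip_U: 6
  Tip_J vs Tip_B: 9
  Tip_J vs Tip_U: 8
  Tip_B vs Tip_U: 8
The smallest is 2, between Tip_F and Tip_D.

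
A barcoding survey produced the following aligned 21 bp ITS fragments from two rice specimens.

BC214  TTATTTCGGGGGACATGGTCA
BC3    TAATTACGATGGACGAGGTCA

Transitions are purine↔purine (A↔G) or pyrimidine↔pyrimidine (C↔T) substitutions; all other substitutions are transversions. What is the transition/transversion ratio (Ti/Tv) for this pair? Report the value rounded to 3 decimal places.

The sequences differ at positions 2 (T/A, transversion), 6 (T/A, transversion), 9 (G/A, transition), 10 (G/T, transversion), 15 (A/G, transition), 16 (T/A, transversion).
Of the 6 differences, 2 transitions and 4 transversions, so Ti/Tv = 2/4 = 0.500.

0.500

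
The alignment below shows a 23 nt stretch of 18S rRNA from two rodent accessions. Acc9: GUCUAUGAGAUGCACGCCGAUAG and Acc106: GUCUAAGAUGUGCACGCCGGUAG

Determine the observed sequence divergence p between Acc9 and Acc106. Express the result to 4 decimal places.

0.1739

The sequences differ at positions 6 (U/A), 9 (G/U), 10 (A/G), 20 (A/G).
There are 4 differences over 23 sites, so p = 4/23 = 0.1739.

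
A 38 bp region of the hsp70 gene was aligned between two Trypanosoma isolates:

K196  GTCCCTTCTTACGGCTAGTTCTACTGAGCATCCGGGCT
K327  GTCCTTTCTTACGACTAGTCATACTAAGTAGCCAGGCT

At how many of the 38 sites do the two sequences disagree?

Differing sites — 5:C/T; 14:G/A; 20:T/C; 21:C/A; 26:G/A; 29:C/T; 31:T/G; 34:G/A.
That gives 8 mismatches out of 38 aligned sites, so the Hamming distance is 8.

8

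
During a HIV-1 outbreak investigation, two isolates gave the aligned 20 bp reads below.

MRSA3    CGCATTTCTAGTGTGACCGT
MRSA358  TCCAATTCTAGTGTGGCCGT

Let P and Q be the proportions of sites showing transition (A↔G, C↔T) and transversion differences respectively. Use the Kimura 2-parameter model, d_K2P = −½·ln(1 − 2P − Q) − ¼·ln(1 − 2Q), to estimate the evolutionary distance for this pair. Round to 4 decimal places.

0.2341

The sequences differ at positions 1 (C/T, transition), 2 (G/C, transversion), 5 (T/A, transversion), 16 (A/G, transition).
Of the 4 differences, 2 transitions and 2 transversions over 20 sites: P = 2/20 = 0.100000, Q = 2/20 = 0.100000.
d = −0.5·ln(0.700000) − 0.25·ln(0.800000) = −0.5·(-0.356675) − 0.25·(-0.223144) = 0.2341.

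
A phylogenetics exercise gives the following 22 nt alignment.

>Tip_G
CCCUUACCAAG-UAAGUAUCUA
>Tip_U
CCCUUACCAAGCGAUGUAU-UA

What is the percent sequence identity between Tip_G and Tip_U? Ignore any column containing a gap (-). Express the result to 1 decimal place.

90.0%

Excluding the 2 gap columns leaves 20 comparable sites.
Mismatches occur at site 13 (U↔G), site 15 (A↔U).
18 of the 20 comparable sites match, so the percent identity is 18/20 × 100 = 90.0%.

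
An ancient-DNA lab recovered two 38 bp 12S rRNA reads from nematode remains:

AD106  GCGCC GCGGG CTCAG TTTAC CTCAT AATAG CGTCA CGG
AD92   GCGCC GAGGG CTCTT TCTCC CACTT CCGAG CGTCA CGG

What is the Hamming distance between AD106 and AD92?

10

Mismatches occur at site 7 (C/A), site 14 (A/T), site 15 (G/T), site 17 (T/C), site 19 (A/C), site 22 (T/A), site 24 (A/T), site 26 (A/C), site 27 (A/C), site 28 (T/G).
That gives 10 mismatches out of 38 aligned sites, so the Hamming distance is 10.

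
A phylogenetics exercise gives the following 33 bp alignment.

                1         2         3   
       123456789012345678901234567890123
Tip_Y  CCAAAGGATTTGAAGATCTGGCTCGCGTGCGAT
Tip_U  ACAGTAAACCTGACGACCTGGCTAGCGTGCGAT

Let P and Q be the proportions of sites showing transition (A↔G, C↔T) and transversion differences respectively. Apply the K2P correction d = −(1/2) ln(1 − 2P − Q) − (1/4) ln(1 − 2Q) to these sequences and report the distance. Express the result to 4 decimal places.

0.4011

The sequences differ at positions 1 (C/A, transversion), 4 (A/G, transition), 5 (A/T, transversion), 6 (G/A, transition), 7 (G/A, transition), 9 (T/C, transition), 10 (T/C, transition), 14 (A/C, transversion), 17 (T/C, transition), 24 (C/A, transversion).
Of the 10 differences, 6 transitions and 4 transversions over 33 sites: P = 6/33 = 0.181818, Q = 4/33 = 0.121212.
d = −0.5·ln(0.515152) − 0.25·ln(0.757576) = −0.5·(-0.663293) − 0.25·(-0.277631) = 0.4011.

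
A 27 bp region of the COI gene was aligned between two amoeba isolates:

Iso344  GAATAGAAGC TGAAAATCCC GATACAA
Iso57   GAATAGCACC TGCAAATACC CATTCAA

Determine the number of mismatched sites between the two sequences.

6

The sequences differ at positions 7 (A/C), 9 (G/C), 13 (A/C), 18 (C/A), 21 (G/C), 24 (A/T).
That gives 6 mismatches out of 27 aligned sites, so the Hamming distance is 6.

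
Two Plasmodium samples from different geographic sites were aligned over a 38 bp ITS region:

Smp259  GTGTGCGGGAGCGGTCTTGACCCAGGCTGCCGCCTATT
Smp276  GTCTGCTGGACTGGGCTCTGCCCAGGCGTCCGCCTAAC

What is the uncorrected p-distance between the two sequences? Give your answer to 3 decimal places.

Mismatches occur at site 3 (G→C), site 7 (G→T), site 11 (G→C), site 12 (C→T), site 15 (T→G), site 18 (T→C), site 19 (G→T), site 20 (A→G), site 28 (T→G), site 29 (G→T), site 37 (T→A), site 38 (T→C).
There are 12 differences over 38 sites, so p = 12/38 = 0.316.

0.316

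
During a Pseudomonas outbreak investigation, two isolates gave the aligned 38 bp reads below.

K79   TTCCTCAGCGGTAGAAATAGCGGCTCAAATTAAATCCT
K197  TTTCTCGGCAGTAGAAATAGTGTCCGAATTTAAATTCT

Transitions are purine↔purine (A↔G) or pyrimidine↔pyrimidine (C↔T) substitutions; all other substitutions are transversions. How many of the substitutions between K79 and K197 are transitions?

Mismatches occur at site 3 (C/T, transition), site 7 (A/G, transition), site 10 (G/A, transition), site 21 (C/T, transition), site 23 (G/T, transversion), site 25 (T/C, transition), site 26 (C/G, transversion), site 29 (A/T, transversion), site 36 (C/T, transition).
Of the 9 differences, 6 transitions and 3 transversions, so the answer is 6.

6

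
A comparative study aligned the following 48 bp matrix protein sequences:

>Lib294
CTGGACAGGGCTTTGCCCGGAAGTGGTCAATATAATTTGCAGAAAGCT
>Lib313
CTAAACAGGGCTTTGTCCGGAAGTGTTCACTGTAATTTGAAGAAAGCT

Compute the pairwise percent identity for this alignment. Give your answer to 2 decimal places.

Mismatches occur at site 3 (G→A), site 4 (G→A), site 16 (C→T), site 26 (G→T), site 30 (A→C), site 32 (A→G), site 40 (C→A).
41 of the 48 sites match, so the percent identity is 41/48 × 100 = 85.42%.

85.42%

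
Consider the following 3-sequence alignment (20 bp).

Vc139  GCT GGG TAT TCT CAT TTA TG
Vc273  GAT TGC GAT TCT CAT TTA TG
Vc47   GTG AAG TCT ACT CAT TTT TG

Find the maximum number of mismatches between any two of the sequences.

Pairwise Hamming distances:
  Vc139 vs Vc273: 4
  Vc139 vs Vc47: 7
  Vc273 vs Vc47: 9
The largest is 9, between Vc273 and Vc47.

9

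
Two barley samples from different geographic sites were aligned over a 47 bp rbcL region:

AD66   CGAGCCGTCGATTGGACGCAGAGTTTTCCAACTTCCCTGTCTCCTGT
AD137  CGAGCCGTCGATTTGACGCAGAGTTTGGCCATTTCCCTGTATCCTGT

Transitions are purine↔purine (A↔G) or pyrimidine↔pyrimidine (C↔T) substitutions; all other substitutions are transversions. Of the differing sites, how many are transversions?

5

Mismatches occur at site 14 (G/T, transversion), site 27 (T/G, transversion), site 28 (C/G, transversion), site 30 (A/C, transversion), site 32 (C/T, transition), site 41 (C/A, transversion).
Of the 6 differences, 1 transition and 5 transversions, so the answer is 5.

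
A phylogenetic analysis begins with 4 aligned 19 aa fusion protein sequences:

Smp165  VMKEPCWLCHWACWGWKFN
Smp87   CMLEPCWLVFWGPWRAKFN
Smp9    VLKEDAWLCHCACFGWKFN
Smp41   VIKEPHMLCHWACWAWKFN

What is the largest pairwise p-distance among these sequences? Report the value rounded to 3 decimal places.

0.684

Pairwise Hamming distances:
  Smp165 vs Smp87: 8
  Smp165 vs Smp9: 5
  Smp165 vs Smp41: 4
  Smp87 vs Smp9: 13
  Smp87 vs Smp41: 11
  Smp9 vs Smp41: 7
The largest is 13 mismatches, between Smp87 and Smp9; p = 13/19 = 0.684.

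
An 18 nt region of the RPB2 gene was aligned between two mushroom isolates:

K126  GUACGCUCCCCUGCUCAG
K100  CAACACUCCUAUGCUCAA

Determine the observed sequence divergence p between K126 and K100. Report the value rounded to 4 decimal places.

Mismatches occur at site 1 (G/C), site 2 (U/A), site 5 (G/A), site 10 (C/U), site 11 (C/A), site 18 (G/A).
There are 6 differences over 18 sites, so p = 6/18 = 0.3333.

0.3333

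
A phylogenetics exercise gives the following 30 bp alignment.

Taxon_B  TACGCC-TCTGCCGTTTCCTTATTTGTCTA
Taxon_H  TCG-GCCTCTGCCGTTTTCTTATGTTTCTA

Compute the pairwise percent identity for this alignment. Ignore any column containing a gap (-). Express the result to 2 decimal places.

78.57%

Excluding the 2 gap columns leaves 28 comparable sites.
Differing sites — 2:A/C; 3:C/G; 5:C/G; 18:C/T; 24:T/G; 26:G/T.
22 of the 28 comparable sites match, so the percent identity is 22/28 × 100 = 78.57%.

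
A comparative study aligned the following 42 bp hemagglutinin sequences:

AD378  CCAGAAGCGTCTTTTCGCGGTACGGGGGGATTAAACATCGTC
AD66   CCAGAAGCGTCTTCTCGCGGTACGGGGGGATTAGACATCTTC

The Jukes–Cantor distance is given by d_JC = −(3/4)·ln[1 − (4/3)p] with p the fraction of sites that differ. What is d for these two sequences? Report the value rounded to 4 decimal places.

0.0751

Mismatches occur at site 14 (T/C), site 34 (A/G), site 40 (G/T).
p = 3/42 = 0.071429.
d = −0.75 · ln(1 − (4/3)·0.071429) = −0.75 · ln(0.904761) = −0.75 · (-0.100084) = 0.0751.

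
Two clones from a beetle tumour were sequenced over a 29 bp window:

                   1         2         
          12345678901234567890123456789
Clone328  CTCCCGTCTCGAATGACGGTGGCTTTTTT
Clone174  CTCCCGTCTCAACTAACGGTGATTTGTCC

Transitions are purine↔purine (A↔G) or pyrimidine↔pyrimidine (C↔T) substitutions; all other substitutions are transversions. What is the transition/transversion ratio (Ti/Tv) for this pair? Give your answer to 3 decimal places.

Mismatches occur at site 11 (G→A, transition), site 13 (A→C, transversion), site 15 (G→A, transition), site 22 (G→A, transition), site 23 (C→T, transition), site 26 (T→G, transversion), site 28 (T→C, transition), site 29 (T→C, transition).
Of the 8 differences, 6 transitions and 2 transversions, so Ti/Tv = 6/2 = 3.000.

3.000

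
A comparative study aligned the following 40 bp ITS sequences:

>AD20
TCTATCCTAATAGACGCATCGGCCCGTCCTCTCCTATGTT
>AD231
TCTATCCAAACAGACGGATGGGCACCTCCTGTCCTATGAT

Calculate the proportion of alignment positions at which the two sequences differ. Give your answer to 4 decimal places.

Differing sites — 8:T/A; 11:T/C; 17:C/G; 20:C/G; 24:C/A; 26:G/C; 31:C/G; 39:T/A.
There are 8 differences over 40 sites, so p = 8/40 = 0.2000.

0.2000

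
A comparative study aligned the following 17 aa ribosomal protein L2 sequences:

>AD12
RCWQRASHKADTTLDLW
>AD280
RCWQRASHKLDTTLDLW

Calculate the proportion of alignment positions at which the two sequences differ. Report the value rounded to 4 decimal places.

0.0588

A single mismatch occurs at site 10 (A/L).
There are 1 differences over 17 sites, so p = 1/17 = 0.0588.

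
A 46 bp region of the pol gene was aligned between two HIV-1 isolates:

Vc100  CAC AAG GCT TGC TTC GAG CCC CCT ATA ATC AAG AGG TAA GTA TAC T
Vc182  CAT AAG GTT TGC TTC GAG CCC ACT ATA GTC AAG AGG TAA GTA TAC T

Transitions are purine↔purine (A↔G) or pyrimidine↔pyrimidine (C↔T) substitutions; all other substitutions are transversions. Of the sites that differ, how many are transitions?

Differing sites — 3:C/T (Ti); 8:C/T (Ti); 22:C/A (Tv); 28:A/G (Ti).
Of the 4 differences, 3 transitions and 1 transversion, so the answer is 3.

3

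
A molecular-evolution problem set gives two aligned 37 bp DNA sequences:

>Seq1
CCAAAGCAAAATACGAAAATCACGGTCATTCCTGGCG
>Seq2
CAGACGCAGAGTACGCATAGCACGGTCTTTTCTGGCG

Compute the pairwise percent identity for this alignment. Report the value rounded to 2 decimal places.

Mismatches occur at site 2 (C/A), site 3 (A/G), site 5 (A/C), site 9 (A/G), site 11 (A/G), site 16 (A/C), site 18 (A/T), site 20 (T/G), site 28 (A/T), site 31 (C/T).
27 of the 37 sites match, so the percent identity is 27/37 × 100 = 72.97%.

72.97%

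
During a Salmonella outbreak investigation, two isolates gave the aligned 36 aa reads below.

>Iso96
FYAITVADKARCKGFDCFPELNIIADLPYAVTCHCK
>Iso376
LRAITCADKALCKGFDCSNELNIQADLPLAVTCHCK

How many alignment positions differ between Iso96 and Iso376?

Differing sites — 1:F/L; 2:Y/R; 6:V/C; 11:R/L; 18:F/S; 19:P/N; 24:I/Q; 29:Y/L.
That gives 8 mismatches out of 36 aligned sites, so the Hamming distance is 8.

8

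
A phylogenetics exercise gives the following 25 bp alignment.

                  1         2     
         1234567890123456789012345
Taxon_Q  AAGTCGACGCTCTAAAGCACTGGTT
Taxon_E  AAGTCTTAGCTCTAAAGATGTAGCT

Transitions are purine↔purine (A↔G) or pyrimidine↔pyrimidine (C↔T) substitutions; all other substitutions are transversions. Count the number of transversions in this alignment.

6

The sequences differ at positions 6 (G/T, transversion), 7 (A/T, transversion), 8 (C/A, transversion), 18 (C/A, transversion), 19 (A/T, transversion), 20 (C/G, transversion), 22 (G/A, transition), 24 (T/C, transition).
Of the 8 differences, 2 transitions and 6 transversions, so the answer is 6.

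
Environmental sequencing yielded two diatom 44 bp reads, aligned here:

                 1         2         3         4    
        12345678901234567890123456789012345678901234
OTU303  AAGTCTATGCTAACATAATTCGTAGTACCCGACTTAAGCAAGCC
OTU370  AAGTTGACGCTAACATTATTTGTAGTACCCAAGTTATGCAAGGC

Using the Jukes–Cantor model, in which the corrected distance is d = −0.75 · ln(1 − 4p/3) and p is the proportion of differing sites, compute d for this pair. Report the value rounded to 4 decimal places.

The sequences differ at positions 5 (C/T), 6 (T/G), 8 (T/C), 17 (A/T), 21 (C/T), 31 (G/A), 33 (C/G), 37 (A/T), 43 (C/G).
p = 9/44 = 0.204545.
d = −0.75 · ln(1 − (4/3)·0.204545) = −0.75 · ln(0.727273) = −0.75 · (-0.318453) = 0.2388.

0.2388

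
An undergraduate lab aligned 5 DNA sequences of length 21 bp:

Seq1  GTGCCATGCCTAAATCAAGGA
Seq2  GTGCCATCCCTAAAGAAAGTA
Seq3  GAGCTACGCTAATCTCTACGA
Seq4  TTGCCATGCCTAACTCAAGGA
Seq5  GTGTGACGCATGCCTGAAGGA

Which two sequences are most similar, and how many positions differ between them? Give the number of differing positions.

2

Pairwise Hamming distances:
  Seq1 vs Seq2: 4
  Seq1 vs Seq3: 9
  Seq1 vs Seq4: 2
  Seq1 vs Seq5: 8
  Seq2 vs Seq3: 13
  Seq2 vs Seq4: 6
  Seq2 vs Seq5: 11
  Seq3 vs Seq4: 9
  Seq3 vs Seq5: 10
  Seq4 vs Seq5: 8
The smallest is 2, between Seq1 and Seq4.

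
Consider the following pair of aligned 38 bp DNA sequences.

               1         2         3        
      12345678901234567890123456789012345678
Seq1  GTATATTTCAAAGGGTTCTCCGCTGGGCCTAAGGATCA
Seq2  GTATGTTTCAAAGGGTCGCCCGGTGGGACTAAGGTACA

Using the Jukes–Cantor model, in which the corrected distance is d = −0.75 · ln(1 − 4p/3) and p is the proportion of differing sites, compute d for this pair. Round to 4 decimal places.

Mismatches occur at site 5 (A/G), site 17 (T/C), site 18 (C/G), site 19 (T/C), site 23 (C/G), site 28 (C/A), site 35 (A/T), site 36 (T/A).
p = 8/38 = 0.210526.
d = −0.75 · ln(1 − (4/3)·0.210526) = −0.75 · ln(0.719299) = −0.75 · (-0.329478) = 0.2471.

0.2471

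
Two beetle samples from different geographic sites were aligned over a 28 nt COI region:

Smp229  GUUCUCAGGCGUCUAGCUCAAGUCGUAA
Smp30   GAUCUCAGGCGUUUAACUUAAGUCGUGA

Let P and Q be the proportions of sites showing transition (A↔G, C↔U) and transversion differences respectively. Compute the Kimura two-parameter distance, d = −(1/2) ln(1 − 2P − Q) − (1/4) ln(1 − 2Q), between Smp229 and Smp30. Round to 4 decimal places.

Differing sites — 2:U/A (Tv); 13:C/U (Ti); 16:G/A (Ti); 19:C/U (Ti); 27:A/G (Ti).
Of the 5 differences, 4 transitions and 1 transversion over 28 sites: P = 4/28 = 0.142857, Q = 1/28 = 0.035714.
d = −0.5·ln(0.678572) − 0.25·ln(0.928572) = −0.5·(-0.387765) − 0.25·(-0.074107) = 0.2124.

0.2124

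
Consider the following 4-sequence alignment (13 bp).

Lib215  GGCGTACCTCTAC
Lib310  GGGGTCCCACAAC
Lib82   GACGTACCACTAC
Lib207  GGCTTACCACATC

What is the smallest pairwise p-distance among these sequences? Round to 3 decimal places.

Pairwise Hamming distances:
  Lib215 vs Lib310: 4
  Lib215 vs Lib82: 2
  Lib215 vs Lib207: 4
  Lib310 vs Lib82: 4
  Lib310 vs Lib207: 4
  Lib82 vs Lib207: 4
The smallest is 2 mismatches, between Lib215 and Lib82; p = 2/13 = 0.154.

0.154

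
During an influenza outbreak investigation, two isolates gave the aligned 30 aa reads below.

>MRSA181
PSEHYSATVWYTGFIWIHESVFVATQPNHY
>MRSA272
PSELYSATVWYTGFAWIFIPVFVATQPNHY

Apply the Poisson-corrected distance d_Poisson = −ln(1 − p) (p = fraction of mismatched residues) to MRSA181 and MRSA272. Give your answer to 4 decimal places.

The sequences differ at positions 4 (H/L), 15 (I/A), 18 (H/F), 19 (E/I), 20 (S/P).
p = 5/30 = 0.166667.
d = −ln(1 − 0.166667) = −ln(0.833333) = 0.1823.

0.1823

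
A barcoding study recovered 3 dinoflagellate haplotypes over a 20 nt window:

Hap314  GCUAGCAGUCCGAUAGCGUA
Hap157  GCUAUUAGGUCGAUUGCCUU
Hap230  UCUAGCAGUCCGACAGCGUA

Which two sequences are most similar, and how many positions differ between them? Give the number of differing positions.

Pairwise Hamming distances:
  Hap314 vs Hap157: 7
  Hap314 vs Hap230: 2
  Hap157 vs Hap230: 9
The smallest is 2, between Hap314 and Hap230.

2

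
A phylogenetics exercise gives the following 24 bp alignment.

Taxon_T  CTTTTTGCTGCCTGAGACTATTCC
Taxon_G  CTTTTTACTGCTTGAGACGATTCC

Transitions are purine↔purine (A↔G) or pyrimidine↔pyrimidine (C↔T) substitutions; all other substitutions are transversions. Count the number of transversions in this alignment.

1

Mismatches occur at site 7 (G/A, transition), site 12 (C/T, transition), site 19 (T/G, transversion).
Of the 3 differences, 2 transitions and 1 transversion, so the answer is 1.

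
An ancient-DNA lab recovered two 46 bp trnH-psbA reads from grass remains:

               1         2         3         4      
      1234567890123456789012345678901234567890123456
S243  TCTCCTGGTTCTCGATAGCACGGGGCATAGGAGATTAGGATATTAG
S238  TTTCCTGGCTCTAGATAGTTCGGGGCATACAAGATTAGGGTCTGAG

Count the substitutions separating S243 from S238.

10

The sequences differ at positions 2 (C/T), 9 (T/C), 13 (C/A), 19 (C/T), 20 (A/T), 30 (G/C), 31 (G/A), 40 (A/G), 42 (A/C), 44 (T/G).
That gives 10 mismatches out of 46 aligned sites, so the Hamming distance is 10.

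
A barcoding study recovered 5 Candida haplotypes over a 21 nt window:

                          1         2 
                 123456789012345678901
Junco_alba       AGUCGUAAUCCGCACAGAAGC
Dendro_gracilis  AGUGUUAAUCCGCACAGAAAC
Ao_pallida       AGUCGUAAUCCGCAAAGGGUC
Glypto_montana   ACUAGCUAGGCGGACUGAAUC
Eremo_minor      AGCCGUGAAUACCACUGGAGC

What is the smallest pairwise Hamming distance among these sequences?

3

Pairwise Hamming distances:
  Junco_alba vs Dendro_gracilis: 3
  Junco_alba vs Ao_pallida: 4
  Junco_alba vs Glypto_montana: 9
  Junco_alba vs Eremo_minor: 8
  Dendro_gracilis vs Ao_pallida: 6
  Dendro_gracilis vs Glypto_montana: 10
  Dendro_gracilis vs Eremo_minor: 11
  Ao_pallida vs Glypto_montana: 11
  Ao_pallida vs Eremo_minor: 10
  Glypto_montana vs Eremo_minor: 12
The smallest is 3, between Junco_alba and Dendro_gracilis.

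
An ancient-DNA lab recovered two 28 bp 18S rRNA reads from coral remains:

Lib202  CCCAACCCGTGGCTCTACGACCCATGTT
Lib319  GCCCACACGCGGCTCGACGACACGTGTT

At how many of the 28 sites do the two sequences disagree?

Mismatches occur at site 1 (C/G), site 4 (A/C), site 7 (C/A), site 10 (T/C), site 16 (T/G), site 22 (C/A), site 24 (A/G).
That gives 7 mismatches out of 28 aligned sites, so the Hamming distance is 7.

7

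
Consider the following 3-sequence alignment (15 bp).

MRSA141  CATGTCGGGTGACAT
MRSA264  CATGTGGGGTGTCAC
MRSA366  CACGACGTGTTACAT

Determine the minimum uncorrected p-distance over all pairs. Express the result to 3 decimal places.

0.200

Pairwise Hamming distances:
  MRSA141 vs MRSA264: 3
  MRSA141 vs MRSA366: 4
  MRSA264 vs MRSA366: 7
The smallest is 3 mismatches, between MRSA141 and MRSA264; p = 3/15 = 0.200.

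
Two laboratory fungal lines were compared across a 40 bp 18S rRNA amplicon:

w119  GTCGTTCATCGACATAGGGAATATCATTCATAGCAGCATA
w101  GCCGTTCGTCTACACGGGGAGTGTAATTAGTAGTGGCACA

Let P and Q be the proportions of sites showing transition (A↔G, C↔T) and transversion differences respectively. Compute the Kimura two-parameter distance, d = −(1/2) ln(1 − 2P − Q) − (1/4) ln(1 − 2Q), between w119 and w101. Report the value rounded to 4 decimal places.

The sequences differ at positions 2 (T/C, transition), 8 (A/G, transition), 11 (G/T, transversion), 15 (T/C, transition), 16 (A/G, transition), 21 (A/G, transition), 23 (A/G, transition), 25 (C/A, transversion), 29 (C/A, transversion), 30 (A/G, transition), 34 (C/T, transition), 35 (A/G, transition), 39 (T/C, transition).
Of the 13 differences, 10 transitions and 3 transversions over 40 sites: P = 10/40 = 0.250000, Q = 3/40 = 0.075000.
d = −0.5·ln(0.425000) − 0.25·ln(0.850000) = −0.5·(-0.855666) − 0.25·(-0.162519) = 0.4685.

0.4685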